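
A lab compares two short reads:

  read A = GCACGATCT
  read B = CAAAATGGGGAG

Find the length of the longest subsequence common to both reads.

Let dp[i][j] be the LCS length of the first i bases of read A and the first j bases of read B. dp[i][j] = dp[i-1][j-1]+1 when the i-th and j-th bases match, else max(dp[i-1][j], dp[i][j-1]).
    ·  C  A  A  A  A  T  G  G  G  G  A  G
 ·  0  0  0  0  0  0  0  0  0  0  0  0  0
 G  0  0  0  0  0  0  0  1  1  1  1  1  1
 C  0  1  1  1  1  1  1  1  1  1  1  1  1
 A  0  1  2  2  2  2  2  2  2  2  2  2  2
 C  0  1  2  2  2  2  2  2  2  2  2  2  2
 G  0  1  2  2  2  2  2  3  3  3  3  3  3
 A  0  1  2  3  3  3  3  3  3  3  3  4  4
 T  0  1  2  3  3  3  4  4  4  4  4  4  4
 C  0  1  2  3  3  3  4  4  4  4  4  4  4
 T  0  1  2  3  3  3  4  4  4  4  4  4  4
dp[9][12] = 4. One LCS (by backtracking along matches): CAGA.

4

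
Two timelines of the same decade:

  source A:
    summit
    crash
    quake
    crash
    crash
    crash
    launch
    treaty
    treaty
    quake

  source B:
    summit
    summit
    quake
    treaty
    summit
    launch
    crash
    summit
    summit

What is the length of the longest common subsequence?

3

Match summit (source A #1, source B #2) → quake (source A #3, source B #3) → crash (source A #4, source B #7) — 3 events in the same relative order in both. Since dp[10][9] = 3, nothing longer is possible.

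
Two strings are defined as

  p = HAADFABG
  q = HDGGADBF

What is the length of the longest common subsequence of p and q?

4

Let dp[i][j] be the LCS length of the first i characters of p and the first j characters of q. dp[i][j] = dp[i-1][j-1]+1 when the i-th and j-th characters match, else max(dp[i-1][j], dp[i][j-1]).
    ·  H  D  G  G  A  D  B  F
 ·  0  0  0  0  0  0  0  0  0
 H  0  1  1  1  1  1  1  1  1
 A  0  1  1  1  1  2  2  2  2
 A  0  1  1  1  1  2  2  2  2
 D  0  1  2  2  2  2  3  3  3
 F  0  1  2  2  2  2  3  3  4
 A  0  1  2  2  2  3  3  3  4
 B  0  1  2  2  2  3  3  4  4
 G  0  1  2  3  3  3  3  4  4
dp[8][8] = 4. One LCS (by backtracking along matches): HADF.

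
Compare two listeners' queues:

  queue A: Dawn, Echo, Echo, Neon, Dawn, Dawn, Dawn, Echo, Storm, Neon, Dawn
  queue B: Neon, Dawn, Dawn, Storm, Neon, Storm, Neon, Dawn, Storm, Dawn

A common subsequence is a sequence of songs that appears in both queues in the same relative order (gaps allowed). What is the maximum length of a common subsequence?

Match Neon (queue A #4, queue B #1), then Dawn (queue A #5, queue B #2), then Dawn (queue A #6, queue B #3), then Dawn (queue A #7, queue B #8), then Storm (queue A #9, queue B #9), then Dawn (queue A #11, queue B #10) — 6 songs in the same relative order in both, and the DP table's final entry dp[11][10] is also 6, so no common subsequence is longer.

6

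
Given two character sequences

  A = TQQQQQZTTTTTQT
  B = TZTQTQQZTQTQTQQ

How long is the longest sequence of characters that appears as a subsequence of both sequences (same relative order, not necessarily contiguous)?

9

Taking T (A #1, B #3) → Q (A #2, B #4) → Q (A #5, B #6) → Q (A #6, B #7) → Z (A #7, B #8) → T (A #8, B #9) → T (A #9, B #11) → T (A #10, B #13) → Q (A #13, B #15) gives a common subsequence of length 9. Since dp[14][15] = 9, nothing longer is possible.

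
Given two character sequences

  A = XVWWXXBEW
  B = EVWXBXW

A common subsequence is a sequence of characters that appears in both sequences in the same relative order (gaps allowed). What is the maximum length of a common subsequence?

Let dp[i][j] be the LCS length of the first i characters of A and the first j characters of B. dp[i][j] = dp[i-1][j-1]+1 when the i-th and j-th characters match, else max(dp[i-1][j], dp[i][j-1]).
    ·  E  V  W  X  B  X  W
 ·  0  0  0  0  0  0  0  0
 X  0  0  0  0  1  1  1  1
 V  0  0  1  1  1  1  1  1
 W  0  0  1  2  2  2  2  2
 W  0  0  1  2  2  2  2  3
 X  0  0  1  2  3  3  3  3
 X  0  0  1  2  3  3  4  4
 B  0  0  1  2  3  4  4  4
 E  0  1  1  2  3  4  4  4
 W  0  1  1  2  3  4  4  5
dp[9][7] = 5. One LCS (by backtracking along matches): VWXXW.

5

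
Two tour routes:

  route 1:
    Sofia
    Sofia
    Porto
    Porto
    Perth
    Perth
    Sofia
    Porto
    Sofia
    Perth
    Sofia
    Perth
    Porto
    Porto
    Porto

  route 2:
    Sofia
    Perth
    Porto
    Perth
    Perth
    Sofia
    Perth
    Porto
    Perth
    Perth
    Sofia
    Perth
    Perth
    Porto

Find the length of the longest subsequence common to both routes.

10

One common subsequence of length 10: Sofia at route 1[1]=route 2[1] → Porto at route 1[4]=route 2[3] → Perth at route 1[5]=route 2[4] → Perth at route 1[6]=route 2[5] → Sofia at route 1[7]=route 2[6] → Porto at route 1[8]=route 2[8] → Sofia at route 1[9]=route 2[11] → Perth at route 1[10]=route 2[12] → Perth at route 1[12]=route 2[13] → Porto at route 1[15]=route 2[14], and the DP table's final entry dp[15][14] is also 10, so no common subsequence is longer.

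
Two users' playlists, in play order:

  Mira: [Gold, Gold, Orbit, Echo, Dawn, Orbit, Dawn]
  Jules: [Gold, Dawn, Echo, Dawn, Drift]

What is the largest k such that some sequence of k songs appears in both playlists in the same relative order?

3

Match Gold [1,1] → Echo [4,3] → Dawn [5,4] — 3 songs in the same relative order in both, and the DP table's final entry dp[7][5] is also 3, so no common subsequence is longer.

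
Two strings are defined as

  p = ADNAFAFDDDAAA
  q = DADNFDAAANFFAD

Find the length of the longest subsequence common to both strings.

8

Pick A at p[1]=q[2] → D at p[2]=q[3] → N at p[3]=q[4] → F at p[5]=q[5] → A at p[6]=q[7] → A at p[11]=q[8] → A at p[12]=q[9] → A at p[13]=q[13]; all 8 characters appear in both, in order. Since dp[13][14] = 8, nothing longer is possible.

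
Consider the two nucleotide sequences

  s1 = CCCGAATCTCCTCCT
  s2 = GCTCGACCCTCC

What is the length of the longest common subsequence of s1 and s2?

10

Pick C (s1 #1, s2 #2) → C (s1 #3, s2 #4) → G (s1 #4, s2 #5) → A (s1 #6, s2 #6) → C (s1 #8, s2 #7) → C (s1 #10, s2 #8) → C (s1 #11, s2 #9) → T (s1 #12, s2 #10) → C (s1 #13, s2 #11) → C (s1 #14, s2 #12); all 10 bases appear in both, in order. The LCS DP gives dp[15][12] = 10, so this is optimal.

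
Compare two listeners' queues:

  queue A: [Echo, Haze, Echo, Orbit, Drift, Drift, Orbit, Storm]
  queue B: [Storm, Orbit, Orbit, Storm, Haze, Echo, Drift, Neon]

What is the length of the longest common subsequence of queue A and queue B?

3

Pick Haze [2,5]; then Echo [3,6]; then Drift [5,7]; all 3 songs appear in both, in order. dp[8][8] = 3 confirms this is the maximum.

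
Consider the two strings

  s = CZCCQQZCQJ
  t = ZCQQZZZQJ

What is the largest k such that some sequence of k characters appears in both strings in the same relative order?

7

One common subsequence of length 7: Z [2,1], then C [4,2], then Q [5,3], then Q [6,4], then Z [7,7], then Q [9,8], then J [10,9], and the DP table's final entry dp[10][9] is also 7, so no common subsequence is longer.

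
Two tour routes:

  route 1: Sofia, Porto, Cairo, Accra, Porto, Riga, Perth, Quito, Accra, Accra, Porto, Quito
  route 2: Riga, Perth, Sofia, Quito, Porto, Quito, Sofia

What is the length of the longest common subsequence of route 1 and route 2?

Match Riga [6,1], Perth [7,2], Quito [8,4], Porto [11,5], Quito [12,6] — 5 stops in the same relative order in both. dp[12][7] = 5 confirms this is the maximum.

5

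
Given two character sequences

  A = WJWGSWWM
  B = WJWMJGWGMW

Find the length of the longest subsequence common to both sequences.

Let dp[i][j] be the LCS length of the first i characters of A and the first j characters of B. dp[i][j] = dp[i-1][j-1]+1 when the i-th and j-th characters match, else max(dp[i-1][j], dp[i][j-1]).
    ·  W  J  W  M  J  G  W  G  M  W
 ·  0  0  0  0  0  0  0  0  0  0  0
 W  0  1  1  1  1  1  1  1  1  1  1
 J  0  1  2  2  2  2  2  2  2  2  2
 W  0  1  2  3  3  3  3  3  3  3  3
 G  0  1  2  3  3  3  4  4  4  4  4
 S  0  1  2  3  3  3  4  4  4  4  4
 W  0  1  2  3  3  3  4  5  5  5  5
 W  0  1  2  3  3  3  4  5  5  5  6
 M  0  1  2  3  4  4  4  5  5  6  6
dp[8][10] = 6. One LCS (by backtracking along matches): WJWGWW.

6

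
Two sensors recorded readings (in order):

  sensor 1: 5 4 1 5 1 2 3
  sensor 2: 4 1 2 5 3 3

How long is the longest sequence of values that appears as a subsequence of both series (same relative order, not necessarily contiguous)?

Taking 4 (sensor 1 #2, sensor 2 #1); then 1 (sensor 1 #3, sensor 2 #2); then 5 (sensor 1 #4, sensor 2 #4); then 3 (sensor 1 #7, sensor 2 #6) gives a common subsequence of length 4, and the DP table's final entry dp[7][6] is also 4, so no common subsequence is longer.

4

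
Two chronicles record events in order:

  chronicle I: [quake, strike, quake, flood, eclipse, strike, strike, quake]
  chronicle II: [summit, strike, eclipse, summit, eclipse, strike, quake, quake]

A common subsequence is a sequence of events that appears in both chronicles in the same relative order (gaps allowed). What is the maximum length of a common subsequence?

4

Match strike at chronicle I[2]=chronicle II[2], then eclipse at chronicle I[5]=chronicle II[5], then strike at chronicle I[6]=chronicle II[6], then quake at chronicle I[8]=chronicle II[8] — 4 events in the same relative order in both, and the DP table's final entry dp[8][8] is also 4, so no common subsequence is longer.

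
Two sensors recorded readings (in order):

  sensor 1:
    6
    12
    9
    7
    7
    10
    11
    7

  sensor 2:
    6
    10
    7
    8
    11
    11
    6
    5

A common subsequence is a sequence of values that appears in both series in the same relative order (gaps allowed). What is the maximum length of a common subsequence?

3

Let dp[i][j] be the LCS length of the first i values of sensor 1 and the first j values of sensor 2. dp[i][j] = dp[i-1][j-1]+1 when the i-th and j-th values match, else max(dp[i-1][j], dp[i][j-1]).
    ·  6 10  7  8 11 11  6  5
 ·  0  0  0  0  0  0  0  0  0
 6  0  1  1  1  1  1  1  1  1
12  0  1  1  1  1  1  1  1  1
 9  0  1  1  1  1  1  1  1  1
 7  0  1  1  2  2  2  2  2  2
 7  0  1  1  2  2  2  2  2  2
10  0  1  2  2  2  2  2  2  2
11  0  1  2  2  2  3  3  3  3
 7  0  1  2  3  3  3  3  3  3
dp[8][8] = 3. One LCS (by backtracking along matches): 6, 7, 11.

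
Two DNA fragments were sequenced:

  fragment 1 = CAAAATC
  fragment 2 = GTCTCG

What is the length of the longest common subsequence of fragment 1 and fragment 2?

Taking C at fragment 1[1]=fragment 2[3]; then T at fragment 1[6]=fragment 2[4]; then C at fragment 1[7]=fragment 2[5] gives a common subsequence of length 3. dp[7][6] = 3 confirms this is the maximum.

3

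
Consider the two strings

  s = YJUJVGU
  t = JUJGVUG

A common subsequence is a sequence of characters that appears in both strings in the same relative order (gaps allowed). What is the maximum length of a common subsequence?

5

Taking J (s #2, t #1), U (s #3, t #2), J (s #4, t #3), V (s #5, t #5), G (s #6, t #7) gives a common subsequence of length 5. Since dp[7][7] = 5, nothing longer is possible.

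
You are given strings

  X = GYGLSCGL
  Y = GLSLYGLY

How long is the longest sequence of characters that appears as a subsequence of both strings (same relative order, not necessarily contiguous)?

Match G [3,1] → L [4,2] → S [5,3] → G [7,6] → L [8,7] — 5 characters in the same relative order in both, and the DP table's final entry dp[8][8] is also 5, so no common subsequence is longer.

5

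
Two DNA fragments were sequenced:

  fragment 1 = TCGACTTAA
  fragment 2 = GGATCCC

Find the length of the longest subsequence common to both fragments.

3

Taking T at fragment 1[1]=fragment 2[4], C at fragment 1[2]=fragment 2[6], C at fragment 1[5]=fragment 2[7] gives a common subsequence of length 3. The LCS DP gives dp[9][7] = 3, so this is optimal.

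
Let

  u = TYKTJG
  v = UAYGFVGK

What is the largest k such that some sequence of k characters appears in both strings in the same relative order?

2

Match Y at u[2]=v[3]; then K at u[3]=v[8] — 2 characters in the same relative order in both. Since dp[6][8] = 2, nothing longer is possible.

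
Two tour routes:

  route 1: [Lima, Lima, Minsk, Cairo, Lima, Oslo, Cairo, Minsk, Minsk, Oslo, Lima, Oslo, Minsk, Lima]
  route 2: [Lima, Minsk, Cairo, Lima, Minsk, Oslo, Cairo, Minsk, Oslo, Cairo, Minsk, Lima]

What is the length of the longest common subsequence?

Pick Lima (route 1 #2, route 2 #1); then Minsk (route 1 #3, route 2 #2); then Cairo (route 1 #4, route 2 #3); then Lima (route 1 #5, route 2 #4); then Oslo (route 1 #6, route 2 #6); then Cairo (route 1 #7, route 2 #7); then Minsk (route 1 #9, route 2 #8); then Oslo (route 1 #10, route 2 #9); then Minsk (route 1 #13, route 2 #11); then Lima (route 1 #14, route 2 #12); all 10 stops appear in both, in order, and the DP table's final entry dp[14][12] is also 10, so no common subsequence is longer.

10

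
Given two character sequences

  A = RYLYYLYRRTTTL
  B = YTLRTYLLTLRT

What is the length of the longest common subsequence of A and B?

One common subsequence of length 6: R at A[1]=B[4], Y at A[2]=B[6], L at A[3]=B[8], L at A[6]=B[10], R at A[9]=B[11], T at A[12]=B[12]. The LCS DP gives dp[13][12] = 6, so this is optimal.

6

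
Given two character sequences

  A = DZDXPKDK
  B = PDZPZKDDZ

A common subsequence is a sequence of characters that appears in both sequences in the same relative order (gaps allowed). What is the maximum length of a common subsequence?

5

One common subsequence of length 5: D at A[1]=B[2], then Z at A[2]=B[3], then P at A[5]=B[4], then K at A[6]=B[6], then D at A[7]=B[8], and the DP table's final entry dp[8][9] is also 5, so no common subsequence is longer.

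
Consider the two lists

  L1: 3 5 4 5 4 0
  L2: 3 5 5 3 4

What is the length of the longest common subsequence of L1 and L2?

4

One common subsequence of length 4: 3 at L1[1]=L2[1], then 5 at L1[2]=L2[2], then 5 at L1[4]=L2[3], then 4 at L1[5]=L2[5]. Since dp[6][5] = 4, nothing longer is possible.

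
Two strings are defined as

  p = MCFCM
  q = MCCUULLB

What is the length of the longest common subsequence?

3

Let dp[i][j] be the LCS length of the first i characters of p and the first j characters of q. dp[i][j] = dp[i-1][j-1]+1 when the i-th and j-th characters match, else max(dp[i-1][j], dp[i][j-1]).
    ·  M  C  C  U  U  L  L  B
 ·  0  0  0  0  0  0  0  0  0
 M  0  1  1  1  1  1  1  1  1
 C  0  1  2  2  2  2  2  2  2
 F  0  1  2  2  2  2  2  2  2
 C  0  1  2  3  3  3  3  3  3
 M  0  1  2  3  3  3  3  3  3
dp[5][8] = 3. One LCS (by backtracking along matches): MCC.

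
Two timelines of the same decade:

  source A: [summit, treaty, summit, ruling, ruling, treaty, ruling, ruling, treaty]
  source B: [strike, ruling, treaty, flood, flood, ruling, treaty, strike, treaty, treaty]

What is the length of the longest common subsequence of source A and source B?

Match treaty (source A #2, source B #3) → ruling (source A #4, source B #6) → treaty (source A #6, source B #9) → treaty (source A #9, source B #10) — 4 events in the same relative order in both. Since dp[9][10] = 4, nothing longer is possible.

4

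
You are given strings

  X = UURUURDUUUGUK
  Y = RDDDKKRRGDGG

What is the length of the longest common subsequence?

Match R at X[3]=Y[7] → R at X[6]=Y[8] → D at X[7]=Y[10] → G at X[11]=Y[12] — 4 characters in the same relative order in both. The LCS DP gives dp[13][12] = 4, so this is optimal.

4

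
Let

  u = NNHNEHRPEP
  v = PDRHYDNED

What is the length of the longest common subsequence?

Let dp[i][j] be the LCS length of the first i characters of u and the first j characters of v. dp[i][j] = dp[i-1][j-1]+1 when the i-th and j-th characters match, else max(dp[i-1][j], dp[i][j-1]).
    ·  P  D  R  H  Y  D  N  E  D
 ·  0  0  0  0  0  0  0  0  0  0
 N  0  0  0  0  0  0  0  1  1  1
 N  0  0  0  0  0  0  0  1  1  1
 H  0  0  0  0  1  1  1  1  1  1
 N  0  0  0  0  1  1  1  2  2  2
 E  0  0  0  0  1  1  1  2  3  3
 H  0  0  0  0  1  1  1  2  3  3
 R  0  0  0  1  1  1  1  2  3  3
 P  0  1  1  1  1  1  1  2  3  3
 E  0  1  1  1  1  1  1  2  3  3
 P  0  1  1  1  1  1  1  2  3  3
dp[10][9] = 3. One LCS (by backtracking along matches): HNE.

3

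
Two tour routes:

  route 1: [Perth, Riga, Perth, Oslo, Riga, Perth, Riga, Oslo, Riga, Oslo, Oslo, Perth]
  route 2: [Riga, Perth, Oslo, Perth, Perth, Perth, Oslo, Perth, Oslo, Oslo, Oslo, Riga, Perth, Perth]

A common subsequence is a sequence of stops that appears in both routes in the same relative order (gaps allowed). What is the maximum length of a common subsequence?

Match Perth [1,5], Perth [3,6], Oslo [4,7], Perth [6,8], Oslo [8,9], Oslo [10,10], Oslo [11,11], Perth [12,14] — 8 stops in the same relative order in both. Since dp[12][14] = 8, nothing longer is possible.

8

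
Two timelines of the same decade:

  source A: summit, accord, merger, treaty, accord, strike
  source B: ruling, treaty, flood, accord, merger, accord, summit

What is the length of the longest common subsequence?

Pick accord [2,4] → merger [3,5] → accord [5,6]; all 3 events appear in both, in order. The LCS DP gives dp[6][7] = 3, so this is optimal.

3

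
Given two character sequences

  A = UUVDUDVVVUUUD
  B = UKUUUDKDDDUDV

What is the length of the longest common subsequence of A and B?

Match U at A[1]=B[4], then U at A[2]=B[5], then D at A[4]=B[10], then U at A[5]=B[11], then D at A[6]=B[12], then V at A[9]=B[13] — 6 characters in the same relative order in both. Since dp[13][13] = 6, nothing longer is possible.

6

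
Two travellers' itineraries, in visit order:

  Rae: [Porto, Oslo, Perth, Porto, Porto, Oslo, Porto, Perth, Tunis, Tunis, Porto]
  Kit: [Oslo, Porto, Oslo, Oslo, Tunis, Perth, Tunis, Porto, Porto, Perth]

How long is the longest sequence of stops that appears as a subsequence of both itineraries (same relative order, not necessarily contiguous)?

6

One common subsequence of length 6: Porto [1,2] → Oslo [2,4] → Perth [3,6] → Porto [5,8] → Porto [7,9] → Perth [8,10], and the DP table's final entry dp[11][10] is also 6, so no common subsequence is longer.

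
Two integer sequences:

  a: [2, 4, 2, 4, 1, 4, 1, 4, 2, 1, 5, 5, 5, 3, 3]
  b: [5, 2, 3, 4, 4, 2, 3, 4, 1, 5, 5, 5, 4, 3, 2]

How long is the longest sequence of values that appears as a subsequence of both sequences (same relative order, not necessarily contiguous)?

Taking 2 [1,2] → 4 [2,5] → 2 [3,6] → 4 [8,8] → 1 [10,9] → 5 [11,10] → 5 [12,11] → 5 [13,12] → 3 [14,14] gives a common subsequence of length 9. Since dp[15][15] = 9, nothing longer is possible.

9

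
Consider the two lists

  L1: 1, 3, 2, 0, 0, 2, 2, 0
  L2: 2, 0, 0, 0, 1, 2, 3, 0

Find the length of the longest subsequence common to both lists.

Match 2 (L1 #3, L2 #1) → 0 (L1 #4, L2 #3) → 0 (L1 #5, L2 #4) → 2 (L1 #6, L2 #6) → 0 (L1 #8, L2 #8) — 5 values in the same relative order in both. The LCS DP gives dp[8][8] = 5, so this is optimal.

5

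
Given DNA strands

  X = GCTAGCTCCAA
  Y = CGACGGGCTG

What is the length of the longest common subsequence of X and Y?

One common subsequence of length 5: G [1,2], then C [2,4], then G [5,7], then C [6,8], then T [7,9], and the DP table's final entry dp[11][10] is also 5, so no common subsequence is longer.

5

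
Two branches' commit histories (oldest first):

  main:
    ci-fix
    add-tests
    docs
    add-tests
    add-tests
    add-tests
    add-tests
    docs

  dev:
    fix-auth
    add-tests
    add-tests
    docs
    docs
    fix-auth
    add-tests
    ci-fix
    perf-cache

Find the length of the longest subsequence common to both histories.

Taking add-tests at main[2]=dev[3]; then docs at main[3]=dev[5]; then add-tests at main[4]=dev[7] gives a common subsequence of length 3. The LCS DP gives dp[8][9] = 3, so this is optimal.

3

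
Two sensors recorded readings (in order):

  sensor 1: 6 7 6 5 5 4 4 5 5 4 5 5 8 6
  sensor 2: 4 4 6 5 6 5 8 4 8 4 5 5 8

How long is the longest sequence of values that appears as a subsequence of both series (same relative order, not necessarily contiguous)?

8

Pick 6 [1,3], then 6 [3,5], then 5 [4,6], then 4 [6,8], then 4 [10,10], then 5 [11,11], then 5 [12,12], then 8 [13,13]; all 8 values appear in both, in order. dp[14][13] = 8 confirms this is the maximum.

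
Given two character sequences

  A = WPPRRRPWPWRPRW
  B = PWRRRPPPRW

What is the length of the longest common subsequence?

Match W at A[1]=B[2]; then R at A[4]=B[3]; then R at A[5]=B[4]; then R at A[6]=B[5]; then P at A[7]=B[6]; then P at A[9]=B[7]; then P at A[12]=B[8]; then R at A[13]=B[9]; then W at A[14]=B[10] — 9 characters in the same relative order in both. dp[14][10] = 9 confirms this is the maximum.

9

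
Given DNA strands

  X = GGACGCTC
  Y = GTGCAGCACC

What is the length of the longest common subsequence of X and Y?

6

Let dp[i][j] be the LCS length of the first i bases of X and the first j bases of Y. dp[i][j] = dp[i-1][j-1]+1 when the i-th and j-th bases match, else max(dp[i-1][j], dp[i][j-1]).
    ·  G  T  G  C  A  G  C  A  C  C
 ·  0  0  0  0  0  0  0  0  0  0  0
 G  0  1  1  1  1  1  1  1  1  1  1
 G  0  1  1  2  2  2  2  2  2  2  2
 A  0  1  1  2  2  3  3  3  3  3  3
 C  0  1  1  2  3  3  3  4  4  4  4
 G  0  1  1  2  3  3  4  4  4  4  4
 C  0  1  1  2  3  3  4  5  5  5  5
 T  0  1  2  2  3  3  4  5  5  5  5
 C  0  1  2  2  3  3  4  5  5  6  6
dp[8][10] = 6. One LCS (by backtracking along matches): GGACCC.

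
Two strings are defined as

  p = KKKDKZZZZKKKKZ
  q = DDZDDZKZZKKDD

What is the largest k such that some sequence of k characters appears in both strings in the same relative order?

7

One common subsequence of length 7: D [4,2] → Z [6,3] → Z [7,6] → Z [8,8] → Z [9,9] → K [10,10] → K [11,11], and the DP table's final entry dp[14][13] is also 7, so no common subsequence is longer.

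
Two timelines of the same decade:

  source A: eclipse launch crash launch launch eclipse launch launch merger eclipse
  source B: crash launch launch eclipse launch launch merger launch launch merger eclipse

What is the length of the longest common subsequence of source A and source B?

Pick crash (source A #3, source B #1); then launch (source A #4, source B #2); then launch (source A #5, source B #3); then eclipse (source A #6, source B #4); then launch (source A #7, source B #8); then launch (source A #8, source B #9); then merger (source A #9, source B #10); then eclipse (source A #10, source B #11); all 8 events appear in both, in order. dp[10][11] = 8 confirms this is the maximum.

8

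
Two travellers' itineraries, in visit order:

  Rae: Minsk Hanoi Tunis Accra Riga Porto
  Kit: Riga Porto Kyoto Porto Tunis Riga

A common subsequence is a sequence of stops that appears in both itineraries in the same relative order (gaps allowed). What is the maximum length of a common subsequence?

One common subsequence of length 2: Tunis (Rae #3, Kit #5), Riga (Rae #5, Kit #6), and the DP table's final entry dp[6][6] is also 2, so no common subsequence is longer.

2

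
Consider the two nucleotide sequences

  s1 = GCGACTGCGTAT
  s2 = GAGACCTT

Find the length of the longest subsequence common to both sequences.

Let dp[i][j] be the LCS length of the first i bases of s1 and the first j bases of s2. dp[i][j] = dp[i-1][j-1]+1 when the i-th and j-th bases match, else max(dp[i-1][j], dp[i][j-1]).
    ·  G  A  G  A  C  C  T  T
 ·  0  0  0  0  0  0  0  0  0
 G  0  1  1  1  1  1  1  1  1
 C  0  1  1  1  1  2  2  2  2
 G  0  1  1  2  2  2  2  2  2
 A  0  1  2  2  3  3  3  3  3
 C  0  1  2  2  3  4  4  4  4
 T  0  1  2  2  3  4  4  5  5
 G  0  1  2  3  3  4  4  5  5
 C  0  1  2  3  3  4  5  5  5
 G  0  1  2  3  3  4  5  5  5
 T  0  1  2  3  3  4  5  6  6
 A  0  1  2  3  4  4  5  6  6
 T  0  1  2  3  4  4  5  6  7
dp[12][8] = 7. One LCS (by backtracking along matches): GGACCTT.

7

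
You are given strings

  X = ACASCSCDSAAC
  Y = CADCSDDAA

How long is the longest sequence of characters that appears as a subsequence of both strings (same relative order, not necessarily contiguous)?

7

Let dp[i][j] be the LCS length of the first i characters of X and the first j characters of Y. dp[i][j] = dp[i-1][j-1]+1 when the i-th and j-th characters match, else max(dp[i-1][j], dp[i][j-1]).
    ·  C  A  D  C  S  D  D  A  A
 ·  0  0  0  0  0  0  0  0  0  0
 A  0  0  1  1  1  1  1  1  1  1
 C  0  1  1  1  2  2  2  2  2  2
 A  0  1  2  2  2  2  2  2  3  3
 S  0  1  2  2  2  3  3  3  3  3
 C  0  1  2  2  3  3  3  3  3  3
 S  0  1  2  2  3  4  4  4  4  4
 C  0  1  2  2  3  4  4  4  4  4
 D  0  1  2  3  3  4  5  5  5  5
 S  0  1  2  3  3  4  5  5  5  5
 A  0  1  2  3  3  4  5  5  6  6
 A  0  1  2  3  3  4  5  5  6  7
 C  0  1  2  3  4  4  5  5  6  7
dp[12][9] = 7. One LCS (by backtracking along matches): CACSDAA.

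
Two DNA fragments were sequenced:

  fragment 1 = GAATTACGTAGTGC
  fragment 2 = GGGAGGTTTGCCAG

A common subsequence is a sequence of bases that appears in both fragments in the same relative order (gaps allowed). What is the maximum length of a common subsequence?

7

Pick G (fragment 1 #1, fragment 2 #3), then A (fragment 1 #2, fragment 2 #4), then T (fragment 1 #4, fragment 2 #8), then T (fragment 1 #5, fragment 2 #9), then C (fragment 1 #7, fragment 2 #12), then A (fragment 1 #10, fragment 2 #13), then G (fragment 1 #13, fragment 2 #14); all 7 bases appear in both, in order. dp[14][14] = 7 confirms this is the maximum.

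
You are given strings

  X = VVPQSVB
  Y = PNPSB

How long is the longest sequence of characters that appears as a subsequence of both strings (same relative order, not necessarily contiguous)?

3

Taking P (X #3, Y #3) → S (X #5, Y #4) → B (X #7, Y #5) gives a common subsequence of length 3. dp[7][5] = 3 confirms this is the maximum.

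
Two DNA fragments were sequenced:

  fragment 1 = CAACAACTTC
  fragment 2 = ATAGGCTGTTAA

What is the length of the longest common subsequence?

Let dp[i][j] be the LCS length of the first i bases of fragment 1 and the first j bases of fragment 2. dp[i][j] = dp[i-1][j-1]+1 when the i-th and j-th bases match, else max(dp[i-1][j], dp[i][j-1]).
    ·  A  T  A  G  G  C  T  G  T  T  A  A
 ·  0  0  0  0  0  0  0  0  0  0  0  0  0
 C  0  0  0  0  0  0  1  1  1  1  1  1  1
 A  0  1  1  1  1  1  1  1  1  1  1  2  2
 A  0  1  1  2  2  2  2  2  2  2  2  2  3
 C  0  1  1  2  2  2  3  3  3  3  3  3  3
 A  0  1  1  2  2  2  3  3  3  3  3  4  4
 A  0  1  1  2  2  2  3  3  3  3  3  4  5
 C  0  1  1  2  2  2  3  3  3  3  3  4  5
 T  0  1  2  2  2  2  3  4  4  4  4  4  5
 T  0  1  2  2  2  2  3  4  4  5  5  5  5
 C  0  1  2  2  2  2  3  4  4  5  5  5  5
dp[10][12] = 5. One LCS (by backtracking along matches): AACAA.

5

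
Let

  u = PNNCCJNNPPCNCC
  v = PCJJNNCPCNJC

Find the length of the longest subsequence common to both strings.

9

One common subsequence of length 9: P [1,1], then C [4,2], then J [6,4], then N [7,5], then N [8,6], then P [10,8], then C [11,9], then N [12,10], then C [14,12], and the DP table's final entry dp[14][12] is also 9, so no common subsequence is longer.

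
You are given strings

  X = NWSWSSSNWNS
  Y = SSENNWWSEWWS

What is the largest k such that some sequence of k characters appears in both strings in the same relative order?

6

Match N [1,5]; then W [2,7]; then S [3,8]; then W [4,10]; then W [9,11]; then S [11,12] — 6 characters in the same relative order in both. Since dp[11][12] = 6, nothing longer is possible.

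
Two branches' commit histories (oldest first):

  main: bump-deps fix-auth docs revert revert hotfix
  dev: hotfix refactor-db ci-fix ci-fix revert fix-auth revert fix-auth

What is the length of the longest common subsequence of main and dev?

2

Match fix-auth [2,6]; then revert [4,7] — 2 commits in the same relative order in both. dp[6][8] = 2 confirms this is the maximum.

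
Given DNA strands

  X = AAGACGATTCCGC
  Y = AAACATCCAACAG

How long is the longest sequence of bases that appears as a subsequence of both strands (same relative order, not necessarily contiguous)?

Taking A (X #1, Y #1) → A (X #2, Y #2) → A (X #4, Y #3) → C (X #5, Y #4) → A (X #7, Y #5) → T (X #8, Y #6) → C (X #10, Y #8) → C (X #11, Y #11) → G (X #12, Y #13) gives a common subsequence of length 9, and the DP table's final entry dp[13][13] is also 9, so no common subsequence is longer.

9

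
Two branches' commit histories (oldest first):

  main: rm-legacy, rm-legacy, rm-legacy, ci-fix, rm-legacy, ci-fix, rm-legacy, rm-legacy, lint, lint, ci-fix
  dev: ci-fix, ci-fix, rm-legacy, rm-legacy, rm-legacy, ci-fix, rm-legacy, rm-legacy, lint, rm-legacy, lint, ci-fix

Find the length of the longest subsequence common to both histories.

9

Match rm-legacy at main[1]=dev[3] → rm-legacy at main[2]=dev[4] → rm-legacy at main[3]=dev[5] → ci-fix at main[4]=dev[6] → rm-legacy at main[5]=dev[7] → rm-legacy at main[7]=dev[8] → rm-legacy at main[8]=dev[10] → lint at main[10]=dev[11] → ci-fix at main[11]=dev[12] — 9 commits in the same relative order in both. The LCS DP gives dp[11][12] = 9, so this is optimal.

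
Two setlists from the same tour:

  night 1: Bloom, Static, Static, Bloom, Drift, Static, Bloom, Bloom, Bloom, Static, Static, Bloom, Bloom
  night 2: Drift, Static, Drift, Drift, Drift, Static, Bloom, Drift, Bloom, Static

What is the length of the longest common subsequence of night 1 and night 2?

One common subsequence of length 6: Static [2,2], then Static [3,6], then Bloom [4,7], then Drift [5,8], then Bloom [9,9], then Static [11,10]. dp[13][10] = 6 confirms this is the maximum.

6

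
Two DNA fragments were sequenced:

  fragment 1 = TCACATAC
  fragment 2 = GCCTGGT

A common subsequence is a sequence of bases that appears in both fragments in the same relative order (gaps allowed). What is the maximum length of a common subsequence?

Let dp[i][j] be the LCS length of the first i bases of fragment 1 and the first j bases of fragment 2. dp[i][j] = dp[i-1][j-1]+1 when the i-th and j-th bases match, else max(dp[i-1][j], dp[i][j-1]).
    ·  G  C  C  T  G  G  T
 ·  0  0  0  0  0  0  0  0
 T  0  0  0  0  1  1  1  1
 C  0  0  1  1  1  1  1  1
 A  0  0  1  1  1  1  1  1
 C  0  0  1  2  2  2  2  2
 A  0  0  1  2  2  2  2  2
 T  0  0  1  2  3  3  3  3
 A  0  0  1  2  3  3  3  3
 C  0  0  1  2  3  3  3  3
dp[8][7] = 3. One LCS (by backtracking along matches): CCT.

3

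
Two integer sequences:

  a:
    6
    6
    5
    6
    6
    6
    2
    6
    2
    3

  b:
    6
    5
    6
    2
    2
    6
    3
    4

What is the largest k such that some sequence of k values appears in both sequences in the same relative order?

6

One common subsequence of length 6: 6 at a[2]=b[1] → 5 at a[3]=b[2] → 6 at a[4]=b[3] → 2 at a[7]=b[5] → 6 at a[8]=b[6] → 3 at a[10]=b[7], and the DP table's final entry dp[10][8] is also 6, so no common subsequence is longer.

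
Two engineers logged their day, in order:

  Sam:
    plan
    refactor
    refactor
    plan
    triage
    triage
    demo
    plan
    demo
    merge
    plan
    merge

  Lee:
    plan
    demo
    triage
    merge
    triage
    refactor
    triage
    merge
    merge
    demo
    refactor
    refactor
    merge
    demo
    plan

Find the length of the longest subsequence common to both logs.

Pick plan (Sam #1, Lee #1); then refactor (Sam #3, Lee #6); then triage (Sam #5, Lee #7); then demo (Sam #7, Lee #10); then demo (Sam #9, Lee #14); then plan (Sam #11, Lee #15); all 6 tasks appear in both, in order. dp[12][15] = 6 confirms this is the maximum.

6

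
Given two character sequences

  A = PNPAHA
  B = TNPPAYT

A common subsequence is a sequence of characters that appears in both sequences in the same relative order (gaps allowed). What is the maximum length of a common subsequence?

3

Let dp[i][j] be the LCS length of the first i characters of A and the first j characters of B. dp[i][j] = dp[i-1][j-1]+1 when the i-th and j-th characters match, else max(dp[i-1][j], dp[i][j-1]).
    ·  T  N  P  P  A  Y  T
 ·  0  0  0  0  0  0  0  0
 P  0  0  0  1  1  1  1  1
 N  0  0  1  1  1  1  1  1
 P  0  0  1  2  2  2  2  2
 A  0  0  1  2  2  3  3  3
 H  0  0  1  2  2  3  3  3
 A  0  0  1  2  2  3  3  3
dp[6][7] = 3. One LCS (by backtracking along matches): PPA.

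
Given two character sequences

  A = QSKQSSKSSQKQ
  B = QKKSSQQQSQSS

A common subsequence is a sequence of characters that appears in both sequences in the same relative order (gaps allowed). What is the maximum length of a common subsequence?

7

Let dp[i][j] be the LCS length of the first i characters of A and the first j characters of B. dp[i][j] = dp[i-1][j-1]+1 when the i-th and j-th characters match, else max(dp[i-1][j], dp[i][j-1]).
    ·  Q  K  K  S  S  Q  Q  Q  S  Q  S  S
 ·  0  0  0  0  0  0  0  0  0  0  0  0  0
 Q  0  1  1  1  1  1  1  1  1  1  1  1  1
 S  0  1  1  1  2  2  2  2  2  2  2  2  2
 K  0  1  2  2  2  2  2  2  2  2  2  2  2
 Q  0  1  2  2  2  2  3  3  3  3  3  3  3
 S  0  1  2  2  3  3  3  3  3  4  4  4  4
 S  0  1  2  2  3  4  4  4  4  4  4  5  5
 K  0  1  2  3  3  4  4  4  4  4  4  5  5
 S  0  1  2  3  4  4  4  4  4  5  5  5  6
 S  0  1  2  3  4  5  5  5  5  5  5  6  6
 Q  0  1  2  3  4  5  6  6  6  6  6  6  6
 K  0  1  2  3  4  5  6  6  6  6  6  6  6
 Q  0  1  2  3  4  5  6  7  7  7  7  7  7
dp[12][12] = 7. One LCS (by backtracking along matches): QKKSSQQ.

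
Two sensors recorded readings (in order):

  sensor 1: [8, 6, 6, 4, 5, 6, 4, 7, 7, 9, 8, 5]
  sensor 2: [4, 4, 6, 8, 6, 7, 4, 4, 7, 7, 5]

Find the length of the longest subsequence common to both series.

7

Let dp[i][j] be the LCS length of the first i values of sensor 1 and the first j values of sensor 2. dp[i][j] = dp[i-1][j-1]+1 when the i-th and j-th values match, else max(dp[i-1][j], dp[i][j-1]).
    ·  4  4  6  8  6  7  4  4  7  7  5
 ·  0  0  0  0  0  0  0  0  0  0  0  0
 8  0  0  0  0  1  1  1  1  1  1  1  1
 6  0  0  0  1  1  2  2  2  2  2  2  2
 6  0  0  0  1  1  2  2  2  2  2  2  2
 4  0  1  1  1  1  2  2  3  3  3  3  3
 5  0  1  1  1  1  2  2  3  3  3  3  4
 6  0  1  1  2  2  2  2  3  3  3  3  4
 4  0  1  2  2  2  2  2  3  4  4  4  4
 7  0  1  2  2  2  2  3  3  4  5  5  5
 7  0  1  2  2  2  2  3  3  4  5  6  6
 9  0  1  2  2  2  2  3  3  4  5  6  6
 8  0  1  2  2  3  3  3  3  4  5  6  6
 5  0  1  2  2  3  3  3  3  4  5  6  7
dp[12][11] = 7. One LCS (by backtracking along matches): 8, 6, 4, 4, 7, 7, 5.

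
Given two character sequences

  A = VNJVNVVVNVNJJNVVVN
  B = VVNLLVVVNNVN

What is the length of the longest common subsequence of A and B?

Match V [1,1], then V [4,2], then N [5,3], then V [7,6], then V [8,7], then V [10,8], then N [11,9], then N [14,10], then V [17,11], then N [18,12] — 10 characters in the same relative order in both. dp[18][12] = 10 confirms this is the maximum.

10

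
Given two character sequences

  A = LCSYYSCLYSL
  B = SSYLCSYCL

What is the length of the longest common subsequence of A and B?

6

Pick L [1,4] → C [2,5] → S [3,6] → Y [5,7] → C [7,8] → L [11,9]; all 6 characters appear in both, in order. The LCS DP gives dp[11][9] = 6, so this is optimal.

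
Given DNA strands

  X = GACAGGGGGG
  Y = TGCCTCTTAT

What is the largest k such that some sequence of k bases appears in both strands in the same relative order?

3

Taking G (X #1, Y #2) → C (X #3, Y #6) → A (X #4, Y #9) gives a common subsequence of length 3. dp[10][10] = 3 confirms this is the maximum.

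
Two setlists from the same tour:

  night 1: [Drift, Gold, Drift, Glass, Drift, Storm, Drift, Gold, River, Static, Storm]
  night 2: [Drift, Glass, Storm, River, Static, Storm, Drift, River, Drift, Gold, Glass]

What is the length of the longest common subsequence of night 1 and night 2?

One common subsequence of length 6: Drift [3,1], then Glass [4,2], then Storm [6,3], then River [9,4], then Static [10,5], then Storm [11,6], and the DP table's final entry dp[11][11] is also 6, so no common subsequence is longer.

6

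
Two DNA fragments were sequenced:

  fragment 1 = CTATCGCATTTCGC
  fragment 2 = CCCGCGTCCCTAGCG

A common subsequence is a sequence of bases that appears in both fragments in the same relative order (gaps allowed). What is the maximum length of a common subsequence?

8

Taking C (fragment 1 #1, fragment 2 #2), C (fragment 1 #5, fragment 2 #3), G (fragment 1 #6, fragment 2 #4), C (fragment 1 #7, fragment 2 #5), T (fragment 1 #9, fragment 2 #7), T (fragment 1 #10, fragment 2 #11), C (fragment 1 #12, fragment 2 #14), G (fragment 1 #13, fragment 2 #15) gives a common subsequence of length 8. dp[14][15] = 8 confirms this is the maximum.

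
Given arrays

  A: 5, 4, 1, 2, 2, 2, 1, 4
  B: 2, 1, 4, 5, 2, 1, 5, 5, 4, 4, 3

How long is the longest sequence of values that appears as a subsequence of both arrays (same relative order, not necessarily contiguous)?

Let dp[i][j] be the LCS length of the first i values of A and the first j values of B. dp[i][j] = dp[i-1][j-1]+1 when the i-th and j-th values match, else max(dp[i-1][j], dp[i][j-1]).
    ·  2  1  4  5  2  1  5  5  4  4  3
 ·  0  0  0  0  0  0  0  0  0  0  0  0
 5  0  0  0  0  1  1  1  1  1  1  1  1
 4  0  0  0  1  1  1  1  1  1  2  2  2
 1  0  0  1  1  1  1  2  2  2  2  2  2
 2  0  1  1  1  1  2  2  2  2  2  2  2
 2  0  1  1  1  1  2  2  2  2  2  2  2
 2  0  1  1  1  1  2  2  2  2  2  2  2
 1  0  1  2  2  2  2  3  3  3  3  3  3
 4  0  1  2  3  3  3  3  3  3  4  4  4
dp[8][11] = 4. One LCS (by backtracking along matches): 5, 2, 1, 4.

4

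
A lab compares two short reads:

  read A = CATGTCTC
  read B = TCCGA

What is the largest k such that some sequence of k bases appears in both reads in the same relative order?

3

One common subsequence of length 3: T at read A[5]=read B[1]; then C at read A[6]=read B[2]; then C at read A[8]=read B[3]. Since dp[8][5] = 3, nothing longer is possible.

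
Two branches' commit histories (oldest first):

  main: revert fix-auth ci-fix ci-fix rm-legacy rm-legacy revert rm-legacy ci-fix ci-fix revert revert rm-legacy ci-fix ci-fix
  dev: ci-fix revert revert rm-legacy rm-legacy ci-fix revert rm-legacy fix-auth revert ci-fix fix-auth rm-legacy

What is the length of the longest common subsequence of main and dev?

7

Match revert (main #1, dev #3), then rm-legacy (main #5, dev #4), then rm-legacy (main #6, dev #5), then revert (main #7, dev #7), then rm-legacy (main #8, dev #8), then ci-fix (main #9, dev #11), then rm-legacy (main #13, dev #13) — 7 commits in the same relative order in both. dp[15][13] = 7 confirms this is the maximum.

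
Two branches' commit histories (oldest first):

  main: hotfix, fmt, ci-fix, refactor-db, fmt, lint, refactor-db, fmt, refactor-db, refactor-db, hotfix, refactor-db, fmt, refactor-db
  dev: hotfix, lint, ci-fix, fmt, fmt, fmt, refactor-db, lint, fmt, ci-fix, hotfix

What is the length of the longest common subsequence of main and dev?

Match hotfix (main #1, dev #1); then fmt (main #2, dev #6); then refactor-db (main #4, dev #7); then lint (main #6, dev #8); then fmt (main #8, dev #9); then hotfix (main #11, dev #11) — 6 commits in the same relative order in both. Since dp[14][11] = 6, nothing longer is possible.

6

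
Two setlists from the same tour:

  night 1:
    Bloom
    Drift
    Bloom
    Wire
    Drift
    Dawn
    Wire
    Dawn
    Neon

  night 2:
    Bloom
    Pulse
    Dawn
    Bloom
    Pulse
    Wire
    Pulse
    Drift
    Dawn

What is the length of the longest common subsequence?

5

Match Bloom at night 1[1]=night 2[1]; then Bloom at night 1[3]=night 2[4]; then Wire at night 1[4]=night 2[6]; then Drift at night 1[5]=night 2[8]; then Dawn at night 1[8]=night 2[9] — 5 songs in the same relative order in both, and the DP table's final entry dp[9][9] is also 5, so no common subsequence is longer.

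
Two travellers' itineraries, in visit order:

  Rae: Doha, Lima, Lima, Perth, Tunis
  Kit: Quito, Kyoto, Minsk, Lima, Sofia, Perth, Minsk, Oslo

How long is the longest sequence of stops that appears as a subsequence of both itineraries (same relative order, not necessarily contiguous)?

2

One common subsequence of length 2: Lima [2,4] → Perth [4,6]. Since dp[5][8] = 2, nothing longer is possible.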